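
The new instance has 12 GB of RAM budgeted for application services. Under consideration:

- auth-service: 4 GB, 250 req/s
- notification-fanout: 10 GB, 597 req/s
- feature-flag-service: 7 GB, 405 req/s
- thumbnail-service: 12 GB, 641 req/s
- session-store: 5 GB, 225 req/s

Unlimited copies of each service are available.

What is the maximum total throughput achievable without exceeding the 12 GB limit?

750

The ratio ordering already packs tightly: 3×auth-service, 12 GB, 750.
That's the maximum — no swap from here does better than 750.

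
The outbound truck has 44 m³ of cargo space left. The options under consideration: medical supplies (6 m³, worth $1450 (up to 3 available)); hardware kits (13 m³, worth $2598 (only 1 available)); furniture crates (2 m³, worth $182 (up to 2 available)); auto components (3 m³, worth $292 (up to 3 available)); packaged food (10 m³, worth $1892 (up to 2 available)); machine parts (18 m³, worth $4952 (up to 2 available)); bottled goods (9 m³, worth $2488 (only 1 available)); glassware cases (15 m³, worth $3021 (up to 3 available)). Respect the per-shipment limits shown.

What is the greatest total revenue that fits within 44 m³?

Ranking by ratio (revenue/m³): bottled goods 276.44, machine parts 275.11, medical supplies 241.67.
A density-first pass picks 2×medical supplies + furniture crates + auto components + machine parts + bottled goods — 10814 at 44 m³.
The 18 m³ tied up in medical supplies and auto components and bottled goods is better spent on machine parts — total rises to 11536 (44 m³).
Nothing else within 44 m³ beats 11536.

11536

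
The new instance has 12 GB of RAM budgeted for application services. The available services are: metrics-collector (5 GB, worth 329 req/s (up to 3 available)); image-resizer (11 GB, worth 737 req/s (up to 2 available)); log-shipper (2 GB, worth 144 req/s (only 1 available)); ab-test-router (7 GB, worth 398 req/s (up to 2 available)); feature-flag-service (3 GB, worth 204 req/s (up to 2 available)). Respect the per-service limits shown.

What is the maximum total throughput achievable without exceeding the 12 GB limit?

A density-first pass picks log-shipper + 2×feature-flag-service — 552 at 8 GB.
Dropping 2×feature-flag-service frees 6 GB; slotting in 2×metrics-collector (10 GB) lifts the total to 802 at 12 GB.
Every other selection either busts 12 GB or exceeds an availability limit or fails to beat 802.

802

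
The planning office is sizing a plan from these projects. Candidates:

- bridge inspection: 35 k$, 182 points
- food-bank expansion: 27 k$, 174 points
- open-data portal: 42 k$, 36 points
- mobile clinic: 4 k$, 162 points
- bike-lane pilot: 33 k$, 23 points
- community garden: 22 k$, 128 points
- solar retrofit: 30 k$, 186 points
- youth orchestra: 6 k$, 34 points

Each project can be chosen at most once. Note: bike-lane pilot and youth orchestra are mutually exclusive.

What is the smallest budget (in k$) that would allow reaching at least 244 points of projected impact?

Look for the lowest-budget combination reaching 244.
mobile clinic + community garden reaches 290 using 26 k$.
Below 26 k$ the best achievable stays under 244.

26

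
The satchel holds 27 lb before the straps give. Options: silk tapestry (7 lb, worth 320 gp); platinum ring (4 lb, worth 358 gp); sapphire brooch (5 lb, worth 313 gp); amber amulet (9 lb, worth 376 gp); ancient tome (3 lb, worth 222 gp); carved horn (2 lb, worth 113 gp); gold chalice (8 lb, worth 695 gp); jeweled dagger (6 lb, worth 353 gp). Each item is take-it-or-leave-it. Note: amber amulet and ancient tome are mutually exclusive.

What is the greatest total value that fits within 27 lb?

By value per lb: platinum ring 89.50, gold chalice 86.88, ancient tome 74.00 lead.
Platinum ring + sapphire brooch + ancient tome + gold chalice + jeweled dagger uses 26 of the 27 lb and totals 1941.
The spare 1 lb is too small for any remaining item, and no feasible exchange beats 1941.

1941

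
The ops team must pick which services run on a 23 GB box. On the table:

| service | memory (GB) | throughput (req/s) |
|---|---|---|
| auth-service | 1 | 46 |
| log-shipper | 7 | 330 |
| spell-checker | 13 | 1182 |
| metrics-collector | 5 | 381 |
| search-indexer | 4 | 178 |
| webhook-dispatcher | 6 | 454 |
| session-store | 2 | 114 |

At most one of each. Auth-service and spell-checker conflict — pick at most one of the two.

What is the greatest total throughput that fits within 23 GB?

Best packing: spell-checker + search-indexer + webhook-dispatcher — 23 GB, 1814 total.
Runner-up spell-checker + webhook-dispatcher + session-store tops out at 1750.

1814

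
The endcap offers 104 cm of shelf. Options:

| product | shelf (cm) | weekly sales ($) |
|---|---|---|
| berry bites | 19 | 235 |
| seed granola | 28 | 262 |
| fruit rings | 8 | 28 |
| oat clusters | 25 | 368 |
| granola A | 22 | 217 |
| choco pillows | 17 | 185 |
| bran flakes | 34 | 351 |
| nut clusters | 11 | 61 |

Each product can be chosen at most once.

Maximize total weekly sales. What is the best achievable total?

1171

Density check — oat clusters 14.72, berry bites 12.37, choco pillows 10.88, bran flakes 10.32 are the best per cm.
Filling by ratio: berry bites + fruit rings + oat clusters + choco pillows + bran flakes for 1167, with 1 cm left unused.
Dropping fruit rings and choco pillows frees 25 cm; slotting in granola A (22 cm) lifts the total to 1171 at 100 cm.
An exhaustive check of the 256 subsets confirms 1171.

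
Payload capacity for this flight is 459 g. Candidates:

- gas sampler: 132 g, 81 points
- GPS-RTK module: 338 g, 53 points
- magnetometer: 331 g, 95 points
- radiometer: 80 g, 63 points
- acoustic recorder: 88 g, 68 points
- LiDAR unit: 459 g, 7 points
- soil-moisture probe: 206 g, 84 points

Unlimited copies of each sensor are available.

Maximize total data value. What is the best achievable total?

Greedy by ratio would take 5×radiometer: 400 g used, total 315.
Dropping 5×radiometer frees 400 g; slotting in 5×acoustic recorder (440 g) lifts the total to 340 at 440 g.

340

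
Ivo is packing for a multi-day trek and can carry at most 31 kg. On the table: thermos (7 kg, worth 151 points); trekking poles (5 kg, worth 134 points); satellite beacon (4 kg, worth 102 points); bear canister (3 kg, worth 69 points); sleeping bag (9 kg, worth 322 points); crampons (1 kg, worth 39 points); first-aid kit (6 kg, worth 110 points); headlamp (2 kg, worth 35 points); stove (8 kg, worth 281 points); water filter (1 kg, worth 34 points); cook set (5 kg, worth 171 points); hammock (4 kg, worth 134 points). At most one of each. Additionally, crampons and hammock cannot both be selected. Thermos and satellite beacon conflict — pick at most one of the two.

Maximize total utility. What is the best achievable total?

1044

Taking satellite beacon + sleeping bag + stove + water filter + cook set + hammock: 31 kg used, 1044 in utility.
Runner-up trekking poles + sleeping bag + stove + cook set + hammock tops out at 1042.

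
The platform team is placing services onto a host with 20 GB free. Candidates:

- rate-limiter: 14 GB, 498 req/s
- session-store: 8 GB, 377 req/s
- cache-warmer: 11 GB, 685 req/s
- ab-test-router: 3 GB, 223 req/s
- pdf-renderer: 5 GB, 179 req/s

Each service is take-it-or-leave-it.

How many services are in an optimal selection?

3

The maximum throughput within 20 GB is 1087.
cache-warmer + ab-test-router + pdf-renderer hits 1087 at 19 GB.
Every optimal selection uses 3 services.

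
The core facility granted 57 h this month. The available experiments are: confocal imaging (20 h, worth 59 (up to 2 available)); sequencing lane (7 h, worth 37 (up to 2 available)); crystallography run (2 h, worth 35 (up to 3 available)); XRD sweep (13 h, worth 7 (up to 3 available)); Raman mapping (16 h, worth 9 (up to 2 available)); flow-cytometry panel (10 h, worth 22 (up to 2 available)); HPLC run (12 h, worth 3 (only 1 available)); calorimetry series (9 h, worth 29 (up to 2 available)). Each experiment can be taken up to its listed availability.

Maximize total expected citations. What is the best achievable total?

267

Filling by ratio: 2×sequencing lane + 3×crystallography run + flow-cytometry panel + 2×calorimetry series for 259, with 9 h left unused.
The 19 h tied up in flow-cytometry panel and calorimetry series is better spent on confocal imaging — total rises to 267 (49 h).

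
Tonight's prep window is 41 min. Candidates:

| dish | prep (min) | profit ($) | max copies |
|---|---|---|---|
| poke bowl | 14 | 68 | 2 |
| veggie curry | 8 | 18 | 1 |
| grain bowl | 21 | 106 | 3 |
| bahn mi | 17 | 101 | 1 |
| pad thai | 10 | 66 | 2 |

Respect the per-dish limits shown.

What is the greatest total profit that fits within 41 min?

238

Taking the top-ratio dishes first gives bahn mi + 2×pad thai for 233 (37 min).
The 17 min tied up in bahn mi is better spent on grain bowl — total rises to 238 (41 min).
No other feasible combination exceeds 238.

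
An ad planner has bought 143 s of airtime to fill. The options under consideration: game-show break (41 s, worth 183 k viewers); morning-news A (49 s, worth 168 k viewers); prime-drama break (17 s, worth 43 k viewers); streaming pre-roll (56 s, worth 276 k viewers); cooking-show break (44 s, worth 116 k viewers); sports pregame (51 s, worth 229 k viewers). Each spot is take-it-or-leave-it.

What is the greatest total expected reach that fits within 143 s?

580

Greedy by ratio would take prime-drama break + streaming pre-roll + sports pregame: 124 s used, total 548.
Dropping prime-drama break and streaming pre-roll frees 73 s; slotting in game-show break + morning-news A (90 s) lifts the total to 580 at 141 s.
The closest alternative, game-show break + streaming pre-roll + cooking-show break, reaches only 575.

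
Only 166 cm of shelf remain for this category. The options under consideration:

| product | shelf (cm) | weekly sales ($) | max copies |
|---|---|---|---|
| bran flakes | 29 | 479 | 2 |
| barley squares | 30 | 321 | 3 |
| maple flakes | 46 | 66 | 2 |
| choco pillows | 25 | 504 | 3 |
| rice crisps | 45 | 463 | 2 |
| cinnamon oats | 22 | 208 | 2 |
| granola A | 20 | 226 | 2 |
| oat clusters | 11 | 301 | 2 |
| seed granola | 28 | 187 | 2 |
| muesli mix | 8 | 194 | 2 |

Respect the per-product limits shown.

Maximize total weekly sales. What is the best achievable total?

3266

Density check — oat clusters 27.36, muesli mix 24.25, choco pillows 20.16 are the best per cm.
Filling by ratio: bran flakes + 3×choco pillows + granola A + 2×oat clusters + 2×muesli mix for 3207, with 4 cm left unused.
Replace granola A and muesli mix with bran flakes: the trade gains 59 net, giving 3266 at 163 cm.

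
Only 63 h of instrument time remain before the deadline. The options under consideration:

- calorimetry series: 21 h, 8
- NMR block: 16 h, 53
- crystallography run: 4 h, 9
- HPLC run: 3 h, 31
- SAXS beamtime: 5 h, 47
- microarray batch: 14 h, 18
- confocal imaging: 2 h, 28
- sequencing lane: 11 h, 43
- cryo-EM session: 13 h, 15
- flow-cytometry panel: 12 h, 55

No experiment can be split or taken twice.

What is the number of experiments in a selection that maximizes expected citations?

Optimal total is 275.
NMR block + HPLC run + SAXS beamtime + microarray batch + confocal imaging + sequencing lane + flow-cytometry panel hits 275 at 63 h.
All optima have 7 experiments.

7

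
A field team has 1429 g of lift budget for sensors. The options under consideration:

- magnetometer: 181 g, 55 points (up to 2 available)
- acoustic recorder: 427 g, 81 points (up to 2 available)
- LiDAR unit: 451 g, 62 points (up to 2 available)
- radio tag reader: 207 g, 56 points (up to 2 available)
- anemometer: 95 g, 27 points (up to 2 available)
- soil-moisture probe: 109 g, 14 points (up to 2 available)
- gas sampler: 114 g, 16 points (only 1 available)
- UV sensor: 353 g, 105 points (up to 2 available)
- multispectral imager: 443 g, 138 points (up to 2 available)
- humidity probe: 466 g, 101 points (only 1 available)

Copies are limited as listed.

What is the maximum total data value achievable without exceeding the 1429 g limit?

By data value per g: multispectral imager 0.31, magnetometer 0.30, UV sensor 0.30 lead.
Greedy by ratio would take 2×magnetometer + anemometer + 2×multispectral imager: 1343 g used, total 413.
Replace magnetometer and anemometer with UV sensor: the trade gains 23 net, giving 436 at 1420 g.

436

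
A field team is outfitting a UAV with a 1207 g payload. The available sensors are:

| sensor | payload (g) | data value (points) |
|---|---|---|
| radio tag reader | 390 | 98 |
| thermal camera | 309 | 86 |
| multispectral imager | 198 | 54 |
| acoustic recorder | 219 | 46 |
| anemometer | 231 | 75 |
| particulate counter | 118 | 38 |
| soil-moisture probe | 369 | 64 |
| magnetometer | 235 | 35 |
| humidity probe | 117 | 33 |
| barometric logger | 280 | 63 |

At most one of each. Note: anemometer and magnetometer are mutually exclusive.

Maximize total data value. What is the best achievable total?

Taking thermal camera + multispectral imager + acoustic recorder + anemometer + particulate counter + humidity probe: 1192 g used, 332 in data value.
Runner-up radio tag reader + thermal camera + anemometer + particulate counter + humidity probe tops out at 330.

332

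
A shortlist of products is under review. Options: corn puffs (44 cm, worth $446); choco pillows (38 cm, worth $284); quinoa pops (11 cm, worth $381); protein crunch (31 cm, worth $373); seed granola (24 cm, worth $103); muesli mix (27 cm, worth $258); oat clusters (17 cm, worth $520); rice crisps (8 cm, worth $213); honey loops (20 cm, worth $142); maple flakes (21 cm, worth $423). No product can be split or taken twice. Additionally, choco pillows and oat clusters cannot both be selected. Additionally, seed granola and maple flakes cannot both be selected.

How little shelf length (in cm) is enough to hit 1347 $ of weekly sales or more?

Need the lightest bundle worth ≥ 1347.
Taking quinoa pops + oat clusters + rice crisps + maple flakes gives 1537 (≥ 1347) for 57 cm.
Below 57 cm the best achievable stays under 1347.

57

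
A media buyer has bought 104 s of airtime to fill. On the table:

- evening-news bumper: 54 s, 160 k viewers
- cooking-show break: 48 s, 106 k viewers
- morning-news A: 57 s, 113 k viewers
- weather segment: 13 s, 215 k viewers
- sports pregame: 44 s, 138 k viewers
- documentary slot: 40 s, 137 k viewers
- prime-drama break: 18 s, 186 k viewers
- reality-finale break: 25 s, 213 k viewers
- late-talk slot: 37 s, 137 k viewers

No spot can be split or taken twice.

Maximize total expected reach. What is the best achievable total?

752

Ranking by ratio (expected reach/s): weather segment 16.54, prime-drama break 10.33, reality-finale break 8.52, late-talk slot 3.70.
Taking the top-ratio spots first gives weather segment + prime-drama break + reality-finale break + late-talk slot for 751 (93 s).
Dropping late-talk slot frees 37 s; slotting in sports pregame (44 s) lifts the total to 752 at 100 s.
Next best is weather segment + documentary slot + prime-drama break + reality-finale break at 751 (96 s) — short by 1.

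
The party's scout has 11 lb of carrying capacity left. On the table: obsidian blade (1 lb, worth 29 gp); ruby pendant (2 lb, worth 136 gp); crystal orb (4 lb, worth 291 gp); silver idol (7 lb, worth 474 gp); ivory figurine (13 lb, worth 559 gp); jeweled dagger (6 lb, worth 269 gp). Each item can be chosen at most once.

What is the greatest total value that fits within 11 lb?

765

Filling by ratio: obsidian blade + ruby pendant + crystal orb for 456, with 4 lb left unused.
Dropping obsidian blade and ruby pendant frees 3 lb; slotting in silver idol (7 lb) lifts the total to 765 at 11 lb.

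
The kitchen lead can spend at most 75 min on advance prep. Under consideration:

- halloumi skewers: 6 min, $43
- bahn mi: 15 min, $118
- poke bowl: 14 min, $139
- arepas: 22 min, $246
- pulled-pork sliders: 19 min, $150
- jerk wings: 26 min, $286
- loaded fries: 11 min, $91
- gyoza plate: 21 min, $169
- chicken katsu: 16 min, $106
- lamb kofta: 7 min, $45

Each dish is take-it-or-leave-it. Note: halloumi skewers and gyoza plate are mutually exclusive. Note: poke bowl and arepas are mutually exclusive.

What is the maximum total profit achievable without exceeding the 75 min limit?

741

Best packing: bahn mi + arepas + jerk wings + loaded fries — 74 min, 741 total.
Runner-up arepas + jerk wings + loaded fries + chicken katsu tops out at 729.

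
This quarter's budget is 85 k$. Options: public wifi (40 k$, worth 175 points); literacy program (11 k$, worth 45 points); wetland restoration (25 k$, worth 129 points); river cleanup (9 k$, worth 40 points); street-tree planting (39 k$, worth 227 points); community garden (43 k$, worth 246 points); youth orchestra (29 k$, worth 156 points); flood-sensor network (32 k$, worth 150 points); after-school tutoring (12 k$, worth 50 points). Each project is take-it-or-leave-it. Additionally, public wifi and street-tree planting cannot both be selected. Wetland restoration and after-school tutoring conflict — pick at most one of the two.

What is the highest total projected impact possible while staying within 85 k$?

473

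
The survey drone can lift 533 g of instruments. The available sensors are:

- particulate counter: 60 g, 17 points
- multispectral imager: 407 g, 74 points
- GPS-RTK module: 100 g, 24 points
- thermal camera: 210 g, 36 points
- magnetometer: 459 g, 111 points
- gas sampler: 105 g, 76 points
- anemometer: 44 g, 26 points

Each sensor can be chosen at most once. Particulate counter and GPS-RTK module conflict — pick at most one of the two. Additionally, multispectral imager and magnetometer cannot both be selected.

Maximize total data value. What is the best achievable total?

By data value per g: gas sampler 0.72, anemometer 0.59, particulate counter 0.28, magnetometer 0.24 lead.
Taking GPS-RTK module + thermal camera + gas sampler + anemometer: 459 g used, 162 in data value.
No other feasible combination exceeds 162.

162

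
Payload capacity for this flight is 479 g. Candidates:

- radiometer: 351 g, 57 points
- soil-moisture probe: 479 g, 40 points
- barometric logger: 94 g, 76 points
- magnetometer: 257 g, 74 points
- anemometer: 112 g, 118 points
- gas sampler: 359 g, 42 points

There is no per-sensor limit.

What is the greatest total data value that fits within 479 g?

472

The ratio ordering already packs tightly: 4×anemometer, 448 g, 472.
The spare 31 g is too small for any remaining sensor, and no exchange beats 472.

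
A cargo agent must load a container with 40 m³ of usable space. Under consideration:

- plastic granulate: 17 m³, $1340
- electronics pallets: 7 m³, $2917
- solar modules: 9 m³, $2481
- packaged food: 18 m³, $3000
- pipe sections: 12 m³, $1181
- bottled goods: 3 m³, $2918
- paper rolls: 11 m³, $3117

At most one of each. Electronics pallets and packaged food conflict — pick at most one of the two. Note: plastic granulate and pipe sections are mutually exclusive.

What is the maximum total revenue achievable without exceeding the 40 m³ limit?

11433

By revenue per m³: bottled goods 972.67, electronics pallets 416.71, paper rolls 283.36, solar modules 275.67 lead.
The ratio ordering already packs tightly: electronics pallets + solar modules + bottled goods + paper rolls, 30 m³, 11433.
That's the maximum — no feasible swap from here does better than 11433.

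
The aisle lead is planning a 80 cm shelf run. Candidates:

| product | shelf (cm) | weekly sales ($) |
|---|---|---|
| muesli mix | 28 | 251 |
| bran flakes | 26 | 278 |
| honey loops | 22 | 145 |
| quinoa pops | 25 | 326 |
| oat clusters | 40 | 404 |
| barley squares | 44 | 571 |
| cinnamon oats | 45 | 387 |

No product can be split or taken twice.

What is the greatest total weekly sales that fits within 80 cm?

Taking quinoa pops + barley squares: 69 cm used, 897 in weekly sales.
Next best is muesli mix + bran flakes + quinoa pops at 855 (79 cm) — short by 42.

897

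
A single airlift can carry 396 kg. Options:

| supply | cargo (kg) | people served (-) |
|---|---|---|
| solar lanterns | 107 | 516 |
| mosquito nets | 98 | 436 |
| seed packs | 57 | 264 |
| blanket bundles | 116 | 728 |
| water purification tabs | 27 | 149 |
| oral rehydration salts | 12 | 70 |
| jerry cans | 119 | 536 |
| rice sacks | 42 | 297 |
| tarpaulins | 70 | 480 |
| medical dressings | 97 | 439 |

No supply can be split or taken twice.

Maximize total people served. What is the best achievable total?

2285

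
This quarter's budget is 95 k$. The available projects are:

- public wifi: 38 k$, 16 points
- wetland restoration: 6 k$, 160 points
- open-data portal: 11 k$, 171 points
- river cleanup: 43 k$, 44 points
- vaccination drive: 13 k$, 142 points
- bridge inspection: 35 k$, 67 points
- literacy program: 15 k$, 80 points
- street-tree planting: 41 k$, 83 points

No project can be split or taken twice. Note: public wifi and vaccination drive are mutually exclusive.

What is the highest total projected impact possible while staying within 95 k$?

636

Density check — wetland restoration 26.67, open-data portal 15.55, vaccination drive 10.92 are the best per k$.
Wetland restoration + open-data portal + vaccination drive + literacy program + street-tree planting uses 86 of the 95 k$ and totals 636.
Next best is wetland restoration + open-data portal + vaccination drive + bridge inspection + literacy program at 620 (80 k$) — short by 16.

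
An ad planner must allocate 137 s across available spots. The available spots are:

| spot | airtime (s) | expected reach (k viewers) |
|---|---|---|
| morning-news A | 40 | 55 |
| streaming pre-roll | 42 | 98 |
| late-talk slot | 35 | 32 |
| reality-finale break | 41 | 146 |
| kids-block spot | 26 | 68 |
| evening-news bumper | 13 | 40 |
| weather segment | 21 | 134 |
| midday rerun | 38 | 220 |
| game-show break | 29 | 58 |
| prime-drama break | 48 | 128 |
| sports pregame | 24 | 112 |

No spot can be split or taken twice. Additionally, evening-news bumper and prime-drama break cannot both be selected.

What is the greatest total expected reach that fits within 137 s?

652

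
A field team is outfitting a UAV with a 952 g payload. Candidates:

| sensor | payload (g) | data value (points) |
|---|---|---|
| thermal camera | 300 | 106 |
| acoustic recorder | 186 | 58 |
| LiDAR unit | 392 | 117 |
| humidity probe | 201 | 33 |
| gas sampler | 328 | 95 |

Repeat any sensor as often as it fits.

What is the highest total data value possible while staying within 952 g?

318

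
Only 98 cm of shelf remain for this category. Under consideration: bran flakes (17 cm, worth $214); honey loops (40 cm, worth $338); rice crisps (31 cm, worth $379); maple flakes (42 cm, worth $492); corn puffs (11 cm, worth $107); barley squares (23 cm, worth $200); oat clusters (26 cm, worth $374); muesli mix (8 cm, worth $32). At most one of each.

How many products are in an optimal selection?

The maximum weekly sales within 98 cm is 1187.
For example bran flakes + maple flakes + corn puffs + oat clusters achieves it, using 96 cm.
All optima have 4 products.

4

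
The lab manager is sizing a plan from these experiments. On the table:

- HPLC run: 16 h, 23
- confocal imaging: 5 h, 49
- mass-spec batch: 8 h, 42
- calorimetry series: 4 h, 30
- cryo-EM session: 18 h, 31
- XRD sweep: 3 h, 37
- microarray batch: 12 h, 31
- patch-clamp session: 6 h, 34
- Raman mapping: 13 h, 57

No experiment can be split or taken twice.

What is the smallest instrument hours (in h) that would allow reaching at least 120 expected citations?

Need the lightest bundle worth ≥ 120.
confocal imaging + XRD sweep + patch-clamp session reaches 120 using 14 h.
No combination under 14 h hits 120.

14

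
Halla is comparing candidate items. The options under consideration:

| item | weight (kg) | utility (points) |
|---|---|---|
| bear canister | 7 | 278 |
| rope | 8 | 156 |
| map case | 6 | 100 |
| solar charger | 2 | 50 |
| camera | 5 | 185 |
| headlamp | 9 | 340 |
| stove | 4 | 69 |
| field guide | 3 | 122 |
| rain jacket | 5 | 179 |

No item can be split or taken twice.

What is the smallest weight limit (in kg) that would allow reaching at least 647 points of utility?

Minimise kg subject to total utility ≥ 647.
camera + headlamp + field guide: 647 utility at 17 kg.
No combination under 17 kg hits 647.

17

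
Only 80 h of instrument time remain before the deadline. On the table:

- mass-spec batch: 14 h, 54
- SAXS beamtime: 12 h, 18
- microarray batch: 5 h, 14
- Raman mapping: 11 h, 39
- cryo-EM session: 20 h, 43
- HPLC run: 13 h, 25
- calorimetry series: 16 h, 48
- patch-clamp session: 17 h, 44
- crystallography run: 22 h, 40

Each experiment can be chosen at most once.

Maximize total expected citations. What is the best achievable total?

By expected citations per h: mass-spec batch 3.86, Raman mapping 3.55, calorimetry series 3.00 lead.
Greedy by ratio would take mass-spec batch + microarray batch + Raman mapping + HPLC run + calorimetry series + patch-clamp session: 76 h used, total 224.
Replace microarray batch and HPLC run with cryo-EM session: the trade gains 4 net, giving 228 at 78 h.
An exhaustive check of the 512 subsets confirms 228.

228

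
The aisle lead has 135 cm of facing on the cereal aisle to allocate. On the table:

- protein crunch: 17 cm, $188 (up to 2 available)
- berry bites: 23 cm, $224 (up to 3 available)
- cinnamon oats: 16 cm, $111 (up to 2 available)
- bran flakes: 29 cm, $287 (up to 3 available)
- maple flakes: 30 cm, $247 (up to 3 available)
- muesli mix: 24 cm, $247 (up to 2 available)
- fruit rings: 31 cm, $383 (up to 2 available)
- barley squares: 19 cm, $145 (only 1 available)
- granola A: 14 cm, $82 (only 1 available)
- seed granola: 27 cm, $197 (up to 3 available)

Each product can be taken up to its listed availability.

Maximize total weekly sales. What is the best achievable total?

Greedy by ratio would take 2×protein crunch + muesli mix + 2×fruit rings + granola A: 134 cm used, total 1471.
Dropping protein crunch and granola A frees 31 cm; slotting in bran flakes (29 cm) lifts the total to 1488 at 132 cm.
No other feasible combination exceeds 1488.

1488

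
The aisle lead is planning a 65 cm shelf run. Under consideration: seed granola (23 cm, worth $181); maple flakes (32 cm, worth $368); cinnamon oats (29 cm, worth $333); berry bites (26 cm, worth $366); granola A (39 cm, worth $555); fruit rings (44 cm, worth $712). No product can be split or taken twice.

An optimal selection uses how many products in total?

2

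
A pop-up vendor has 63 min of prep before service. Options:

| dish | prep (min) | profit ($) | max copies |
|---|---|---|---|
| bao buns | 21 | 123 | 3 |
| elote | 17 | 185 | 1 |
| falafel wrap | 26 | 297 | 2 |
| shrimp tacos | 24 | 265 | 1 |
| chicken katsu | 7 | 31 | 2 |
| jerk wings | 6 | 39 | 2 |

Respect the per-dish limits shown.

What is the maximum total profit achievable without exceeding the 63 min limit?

640

The ratio heuristic lands on 2×falafel wrap + jerk wings (633) but leaves 5 min idle.
The 26 min tied up in falafel wrap is better spent on shrimp tacos + jerk wings — total rises to 640 (62 min).
The spare 1 min is too small for any remaining dish, and no exchange beats 640.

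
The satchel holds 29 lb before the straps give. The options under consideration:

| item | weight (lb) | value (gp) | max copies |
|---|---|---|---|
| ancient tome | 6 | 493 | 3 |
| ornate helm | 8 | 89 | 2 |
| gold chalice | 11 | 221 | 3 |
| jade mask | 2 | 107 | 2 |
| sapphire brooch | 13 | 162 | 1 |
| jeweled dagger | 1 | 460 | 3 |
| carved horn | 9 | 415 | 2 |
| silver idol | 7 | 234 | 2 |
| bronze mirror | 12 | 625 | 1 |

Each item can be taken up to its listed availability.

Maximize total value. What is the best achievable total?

3098

By value per lb: jeweled dagger 460.00, ancient tome 82.17, jade mask 53.50 lead.
A density-first pass picks 3×ancient tome + 2×jade mask + 3×jeweled dagger — 3073 at 25 lb.
Replace ancient tome and jade mask with bronze mirror: the trade gains 25 net, giving 3098 at 29 lb.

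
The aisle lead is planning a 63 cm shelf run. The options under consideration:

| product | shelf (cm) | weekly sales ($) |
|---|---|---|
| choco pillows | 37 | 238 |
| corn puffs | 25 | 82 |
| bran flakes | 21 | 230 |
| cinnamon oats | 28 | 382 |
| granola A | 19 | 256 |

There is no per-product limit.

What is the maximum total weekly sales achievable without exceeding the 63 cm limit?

768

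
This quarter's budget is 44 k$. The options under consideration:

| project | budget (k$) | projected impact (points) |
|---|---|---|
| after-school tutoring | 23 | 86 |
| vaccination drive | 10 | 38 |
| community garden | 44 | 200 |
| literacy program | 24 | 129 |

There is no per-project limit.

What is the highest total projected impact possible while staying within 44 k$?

The ratio ordering already packs tightly: 2×vaccination drive + literacy program, 44 k$, 205.
No other feasible combination exceeds 205.

205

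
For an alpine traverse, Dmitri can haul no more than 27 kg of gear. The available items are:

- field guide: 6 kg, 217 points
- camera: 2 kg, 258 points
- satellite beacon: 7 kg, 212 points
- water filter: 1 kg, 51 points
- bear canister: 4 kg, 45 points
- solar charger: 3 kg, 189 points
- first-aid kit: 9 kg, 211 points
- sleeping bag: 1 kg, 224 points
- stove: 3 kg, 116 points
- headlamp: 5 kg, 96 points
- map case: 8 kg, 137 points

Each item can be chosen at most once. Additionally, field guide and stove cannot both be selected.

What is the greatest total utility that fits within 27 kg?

1261

Best packing: camera + satellite beacon + water filter + solar charger + first-aid kit + sleeping bag + stove — 26 kg, 1261 total.
Runner-up field guide + camera + satellite beacon + water filter + solar charger + sleeping bag + headlamp tops out at 1247.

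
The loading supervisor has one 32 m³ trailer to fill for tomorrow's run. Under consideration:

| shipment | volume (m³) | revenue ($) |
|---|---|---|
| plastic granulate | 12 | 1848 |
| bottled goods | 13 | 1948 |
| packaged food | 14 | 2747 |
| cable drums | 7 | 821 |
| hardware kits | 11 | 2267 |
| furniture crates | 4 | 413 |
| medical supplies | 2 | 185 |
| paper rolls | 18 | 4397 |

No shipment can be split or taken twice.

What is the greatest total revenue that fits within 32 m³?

The ratio heuristic lands on hardware kits + medical supplies + paper rolls (6849) but leaves 1 m³ idle.
Dropping hardware kits and medical supplies frees 13 m³; slotting in packaged food (14 m³) lifts the total to 7144 at 32 m³.
That's the maximum — no swap from here does better than 7144.

7144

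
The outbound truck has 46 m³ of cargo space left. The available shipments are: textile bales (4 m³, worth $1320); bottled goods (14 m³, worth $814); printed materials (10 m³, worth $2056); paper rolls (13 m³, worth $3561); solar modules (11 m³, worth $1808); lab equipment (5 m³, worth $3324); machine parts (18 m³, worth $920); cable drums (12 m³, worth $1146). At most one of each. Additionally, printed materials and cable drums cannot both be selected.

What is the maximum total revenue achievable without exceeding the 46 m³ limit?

12069

Textile bales + printed materials + paper rolls + solar modules + lab equipment uses 43 of the 46 m³ and totals 12069.
The closest alternative, textile bales + paper rolls + solar modules + lab equipment + cable drums, reaches only 11159.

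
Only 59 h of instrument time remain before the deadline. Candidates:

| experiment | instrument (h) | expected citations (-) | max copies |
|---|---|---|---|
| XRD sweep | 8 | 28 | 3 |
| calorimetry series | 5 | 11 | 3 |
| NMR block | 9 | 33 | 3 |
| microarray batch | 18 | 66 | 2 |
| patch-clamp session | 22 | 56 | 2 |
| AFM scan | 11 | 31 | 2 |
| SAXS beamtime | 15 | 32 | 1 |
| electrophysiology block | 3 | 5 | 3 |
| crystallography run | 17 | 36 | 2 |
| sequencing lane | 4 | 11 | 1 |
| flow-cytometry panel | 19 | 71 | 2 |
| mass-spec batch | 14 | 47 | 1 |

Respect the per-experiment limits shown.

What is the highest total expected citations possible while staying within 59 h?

Density check — flow-cytometry panel 3.74, NMR block 3.67, microarray batch 3.67 are the best per h.
Greedy by ratio would take 2×NMR block + electrophysiology block + 2×flow-cytometry panel: 59 h used, total 213.
Replace NMR block and electrophysiology block with XRD sweep + sequencing lane: the trade gains 1 net, giving 214 at 59 h.
Nothing else within 59 h beats 214.

214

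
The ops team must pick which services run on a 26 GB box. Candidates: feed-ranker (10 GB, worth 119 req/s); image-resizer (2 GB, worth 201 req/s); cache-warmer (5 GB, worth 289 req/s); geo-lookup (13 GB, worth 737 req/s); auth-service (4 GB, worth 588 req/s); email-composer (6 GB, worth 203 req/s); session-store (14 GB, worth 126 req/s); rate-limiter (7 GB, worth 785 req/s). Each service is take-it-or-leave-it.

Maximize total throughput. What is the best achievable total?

A density-first pass picks image-resizer + cache-warmer + auth-service + email-composer + rate-limiter — 2066 at 24 GB.
Dropping cache-warmer and email-composer frees 11 GB; slotting in geo-lookup (13 GB) lifts the total to 2311 at 26 GB.

2311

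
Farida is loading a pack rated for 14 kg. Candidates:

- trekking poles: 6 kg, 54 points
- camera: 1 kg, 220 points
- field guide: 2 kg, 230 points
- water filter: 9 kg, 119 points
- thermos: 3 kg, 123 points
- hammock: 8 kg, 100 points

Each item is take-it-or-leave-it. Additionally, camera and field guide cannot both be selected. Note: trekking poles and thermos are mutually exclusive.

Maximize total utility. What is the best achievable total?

Density check — camera 220.00, field guide 115.00, thermos 41.00 are the best per kg.
Best packing: field guide + water filter + thermos — 14 kg, 472 total.
Runner-up camera + water filter + thermos tops out at 462.

472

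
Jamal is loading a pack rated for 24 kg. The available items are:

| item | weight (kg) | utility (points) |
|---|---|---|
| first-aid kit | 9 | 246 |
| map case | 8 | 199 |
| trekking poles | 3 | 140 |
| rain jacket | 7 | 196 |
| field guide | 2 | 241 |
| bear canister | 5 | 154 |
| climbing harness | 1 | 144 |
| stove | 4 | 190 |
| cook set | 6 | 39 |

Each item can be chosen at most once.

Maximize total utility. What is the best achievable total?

1115

The ratio heuristic lands on trekking poles + rain jacket + field guide + bear canister + climbing harness + stove (1065) but leaves 2 kg idle.
The 7 kg tied up in rain jacket is better spent on first-aid kit — total rises to 1115 (24 kg).
The closest alternative, map case + trekking poles + field guide + bear canister + climbing harness + stove, reaches only 1068.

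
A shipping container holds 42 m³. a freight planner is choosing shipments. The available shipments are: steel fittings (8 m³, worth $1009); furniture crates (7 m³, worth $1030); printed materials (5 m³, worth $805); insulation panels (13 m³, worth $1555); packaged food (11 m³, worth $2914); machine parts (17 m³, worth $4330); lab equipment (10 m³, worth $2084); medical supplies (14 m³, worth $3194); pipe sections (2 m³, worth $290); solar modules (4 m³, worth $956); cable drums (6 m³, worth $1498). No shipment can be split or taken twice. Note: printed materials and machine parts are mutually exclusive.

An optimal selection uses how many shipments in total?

3

Best achievable revenue is 10438.
One optimal bundle: packaged food + machine parts + medical supplies (42 m³).
Any selection reaching 10438 contains exactly 3 shipments.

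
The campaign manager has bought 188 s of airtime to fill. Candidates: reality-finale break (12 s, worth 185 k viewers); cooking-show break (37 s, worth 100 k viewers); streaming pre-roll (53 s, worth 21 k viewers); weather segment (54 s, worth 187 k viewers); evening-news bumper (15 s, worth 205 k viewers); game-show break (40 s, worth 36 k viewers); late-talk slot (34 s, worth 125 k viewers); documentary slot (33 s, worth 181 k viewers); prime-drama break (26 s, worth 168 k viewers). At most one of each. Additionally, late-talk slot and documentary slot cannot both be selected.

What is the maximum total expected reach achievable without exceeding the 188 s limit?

Ranking by ratio (expected reach/s): reality-finale break 15.42, evening-news bumper 13.67, prime-drama break 6.46, documentary slot 5.48.
Best packing: reality-finale break + cooking-show break + weather segment + evening-news bumper + documentary slot + prime-drama break — 177 s, 1026 total.
Runner-up reality-finale break + cooking-show break + weather segment + evening-news bumper + late-talk slot + prime-drama break tops out at 970.

1026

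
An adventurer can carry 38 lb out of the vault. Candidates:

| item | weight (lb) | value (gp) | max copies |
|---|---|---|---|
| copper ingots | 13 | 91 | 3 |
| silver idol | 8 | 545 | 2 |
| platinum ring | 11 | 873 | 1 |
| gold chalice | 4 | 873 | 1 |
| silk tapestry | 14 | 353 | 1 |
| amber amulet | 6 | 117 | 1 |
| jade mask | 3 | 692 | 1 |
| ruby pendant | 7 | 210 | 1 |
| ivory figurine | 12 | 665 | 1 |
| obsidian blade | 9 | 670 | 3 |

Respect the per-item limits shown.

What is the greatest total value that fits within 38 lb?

The ratio ordering already packs tightly: platinum ring + gold chalice + jade mask + 2×obsidian blade, 36 lb, 3778.
No other feasible combination exceeds 3778.

3778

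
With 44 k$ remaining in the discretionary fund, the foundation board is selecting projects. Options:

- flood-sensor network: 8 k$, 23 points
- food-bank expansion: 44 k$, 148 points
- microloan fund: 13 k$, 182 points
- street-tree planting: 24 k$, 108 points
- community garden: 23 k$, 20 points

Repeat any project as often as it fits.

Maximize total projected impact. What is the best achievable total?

546

Ranking by ratio (projected impact/k$): microloan fund 14.00, street-tree planting 4.50, food-bank expansion 3.36.
3×microloan fund uses 39 of the 44 k$ and totals 546.
That's the maximum — no swap from here does better than 546.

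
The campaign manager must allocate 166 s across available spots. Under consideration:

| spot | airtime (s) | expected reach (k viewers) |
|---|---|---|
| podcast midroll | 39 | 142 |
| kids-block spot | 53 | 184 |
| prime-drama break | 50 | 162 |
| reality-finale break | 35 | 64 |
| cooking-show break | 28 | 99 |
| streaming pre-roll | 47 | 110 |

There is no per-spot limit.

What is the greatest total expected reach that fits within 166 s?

581

By expected reach per s: podcast midroll 3.64, cooking-show break 3.54, kids-block spot 3.47, prime-drama break 3.24 lead.
Filling by ratio: 4×podcast midroll for 568, with 10 s left unused.
The 78 s tied up in 2×podcast midroll is better spent on 3×cooking-show break — total rises to 581 (162 s).
That's the maximum — no swap from here does better than 581.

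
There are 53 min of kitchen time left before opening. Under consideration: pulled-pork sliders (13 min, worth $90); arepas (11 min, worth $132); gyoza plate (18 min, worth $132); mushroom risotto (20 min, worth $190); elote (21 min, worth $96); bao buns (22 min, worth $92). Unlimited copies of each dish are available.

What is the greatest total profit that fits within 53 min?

Taking the top-ratio dishes first gives 4×arepas for 528 (44 min).
Replace arepas with mushroom risotto: the trade gains 58 net, giving 586 at 53 min.
That's the maximum — no swap from here does better than 586.

586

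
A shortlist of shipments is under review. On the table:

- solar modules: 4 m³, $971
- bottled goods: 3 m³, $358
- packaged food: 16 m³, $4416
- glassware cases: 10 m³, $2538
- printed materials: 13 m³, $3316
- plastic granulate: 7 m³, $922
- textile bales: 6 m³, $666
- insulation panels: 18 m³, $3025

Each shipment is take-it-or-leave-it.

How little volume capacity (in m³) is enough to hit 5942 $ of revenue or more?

26

Need the lightest bundle worth ≥ 5942.
Taking packaged food + glassware cases gives 6954 (≥ 5942) for 26 m³.
No combination under 26 m³ hits 5942.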